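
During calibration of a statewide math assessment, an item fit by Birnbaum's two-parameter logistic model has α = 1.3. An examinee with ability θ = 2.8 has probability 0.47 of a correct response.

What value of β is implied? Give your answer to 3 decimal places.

2.892

P(θ) = 1 / (1 + exp(−α(θ − β)))
logit(0.47) = ln(0.47/0.53) = -0.1201
β = θ − logit/(α) = 2.8 − (-0.1201)/1.3000 = 2.8924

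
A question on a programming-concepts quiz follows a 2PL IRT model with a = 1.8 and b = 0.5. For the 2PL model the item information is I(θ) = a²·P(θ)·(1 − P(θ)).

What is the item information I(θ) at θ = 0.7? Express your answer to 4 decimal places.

P = 1/(1+e^{-0.3600}) = 0.5890
P(1−P) = 0.5890 × 0.4110 = 0.2421
I = a² × P(1−P) = 1.8² × 0.2421 = 0.78431

0.7843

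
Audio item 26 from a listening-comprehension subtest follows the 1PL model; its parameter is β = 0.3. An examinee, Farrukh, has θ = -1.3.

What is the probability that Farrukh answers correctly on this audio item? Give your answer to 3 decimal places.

P(θ) = 1 / (1 + exp(−(θ − β)))
Exponent: (-1.3 − 0.3) = -1.6000
1/(1 + e^{1.6000}) = 0.1680
P = 0.1680

0.168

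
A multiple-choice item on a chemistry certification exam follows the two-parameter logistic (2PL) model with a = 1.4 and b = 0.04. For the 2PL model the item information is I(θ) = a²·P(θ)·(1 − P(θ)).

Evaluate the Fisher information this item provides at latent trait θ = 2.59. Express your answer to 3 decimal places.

0.052

P = 1/(1+e^{-3.5700}) = 0.9726
P(1−P) = 0.9726 × 0.0274 = 0.0266
I = a² × P(1−P) = 1.4² × 0.0266 = 0.05220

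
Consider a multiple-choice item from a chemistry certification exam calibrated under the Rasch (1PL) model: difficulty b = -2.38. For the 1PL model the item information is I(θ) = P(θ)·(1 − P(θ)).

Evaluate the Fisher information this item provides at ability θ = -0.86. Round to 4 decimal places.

P = 1/(1+e^{-1.5200}) = 0.8205
P(1−P) = 0.8205 × 0.1795 = 0.1473
I = P(1−P) = 0.14726

0.1473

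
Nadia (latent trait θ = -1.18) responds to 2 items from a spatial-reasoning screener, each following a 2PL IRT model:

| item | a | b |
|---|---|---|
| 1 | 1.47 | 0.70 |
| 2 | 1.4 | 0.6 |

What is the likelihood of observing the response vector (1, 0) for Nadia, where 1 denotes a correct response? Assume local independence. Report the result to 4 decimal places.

P(θ) = 1 / (1 + exp(−a(θ − b)))
P_1 = 1/(1+e^{2.7636}) = 0.0593
P_2 = 1/(1+e^{2.4920}) = 0.0764
L = P_1 × (1−P_2) = 0.0593 × 0.9236 = 0.05479

0.0548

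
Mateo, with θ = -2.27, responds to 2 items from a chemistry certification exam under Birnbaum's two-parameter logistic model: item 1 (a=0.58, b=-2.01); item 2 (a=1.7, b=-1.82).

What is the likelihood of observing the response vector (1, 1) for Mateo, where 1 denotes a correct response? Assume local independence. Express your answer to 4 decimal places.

0.1468

P(θ) = 1 / (1 + exp(−a(θ − b)))
P_1 = 1/(1+e^{0.1508}) = 0.4624
P_2 = 1/(1+e^{0.7650}) = 0.3176
L = P_1 × P_2 = 0.4624 × 0.3176 = 0.14683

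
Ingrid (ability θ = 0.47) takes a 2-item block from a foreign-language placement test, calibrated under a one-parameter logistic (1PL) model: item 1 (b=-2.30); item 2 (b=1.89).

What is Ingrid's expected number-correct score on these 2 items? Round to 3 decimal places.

1.136

P(θ) = 1 / (1 + exp(−(θ − b)))
P_1 = 1/(1+e^{-2.7700}) = 0.9410
P_2 = 1/(1+e^{1.4200}) = 0.1947
E[score] = 0.9410 + 0.1947 = 1.1357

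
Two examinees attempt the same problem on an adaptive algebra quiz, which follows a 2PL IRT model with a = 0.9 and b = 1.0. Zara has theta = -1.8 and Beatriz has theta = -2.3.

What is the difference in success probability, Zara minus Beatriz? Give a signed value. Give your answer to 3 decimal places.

0.026

P(theta) = 1 / (1 + exp(−a(theta − b)))
P(Zara) = 0.0745  [exponent -2.5200]
P(Beatriz) = 0.0488  [exponent -2.9700]
Difference = 0.0745 − 0.0488 = 0.0257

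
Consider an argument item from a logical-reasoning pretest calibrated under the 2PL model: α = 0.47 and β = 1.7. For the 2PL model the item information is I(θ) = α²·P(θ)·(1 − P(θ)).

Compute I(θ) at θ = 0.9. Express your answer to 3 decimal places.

0.053

P = 1/(1+e^{0.3760}) = 0.4071
P(1−P) = 0.4071 × 0.5929 = 0.2414
I = α² × P(1−P) = 0.47² × 0.2414 = 0.05332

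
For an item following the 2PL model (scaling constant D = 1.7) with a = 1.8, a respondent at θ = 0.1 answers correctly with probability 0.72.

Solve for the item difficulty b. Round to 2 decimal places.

-0.21

P(θ) = 1 / (1 + exp(−D·a(θ − b)))
logit(0.72) = ln(0.72/0.28) = 0.9445
b = θ − logit/(1.7·a) = 0.1 − 0.9445/3.0600 = -0.2086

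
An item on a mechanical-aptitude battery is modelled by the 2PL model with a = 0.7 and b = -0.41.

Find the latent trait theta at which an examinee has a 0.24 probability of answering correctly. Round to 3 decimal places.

P(theta) = 1 / (1 + exp(−a(theta − b)))
logit = ln(0.2400/0.7600) = -1.1527
theta = b + logit/(a) = -0.41 + (-1.1527)/0.7000 = -2.0567

-2.057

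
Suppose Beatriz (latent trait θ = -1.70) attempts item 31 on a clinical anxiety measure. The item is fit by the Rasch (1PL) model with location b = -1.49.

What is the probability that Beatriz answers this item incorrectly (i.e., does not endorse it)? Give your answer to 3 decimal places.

0.552

P(θ) = 1 / (1 + exp(−(θ − b)))
Exponent: (-1.70 − (-1.49)) = -0.2100
1/(1 + e^{0.2100}) = 0.4477
P = 0.4477
P(incorrect) = 1 − 0.4477 = 0.5523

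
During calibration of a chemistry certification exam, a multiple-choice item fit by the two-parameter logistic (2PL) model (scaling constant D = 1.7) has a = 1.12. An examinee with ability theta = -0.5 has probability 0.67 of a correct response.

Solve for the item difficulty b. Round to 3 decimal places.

P(theta) = 1 / (1 + exp(−D·a(theta − b)))
logit(0.67) = ln(0.67/0.33) = 0.7082
b = theta − logit/(1.7·a) = -0.5 − 0.7082/1.9040 = -0.8719

-0.872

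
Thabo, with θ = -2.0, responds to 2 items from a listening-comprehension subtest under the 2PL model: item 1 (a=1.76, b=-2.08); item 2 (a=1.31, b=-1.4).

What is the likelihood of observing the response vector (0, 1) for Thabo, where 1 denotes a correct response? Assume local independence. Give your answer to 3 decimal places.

0.146

P(θ) = 1 / (1 + exp(−a(θ − b)))
P_1 = 1/(1+e^{-0.1408}) = 0.5351
P_2 = 1/(1+e^{0.7860}) = 0.3130
L = (1−P_1) × P_2 = 0.4649 × 0.3130 = 0.14551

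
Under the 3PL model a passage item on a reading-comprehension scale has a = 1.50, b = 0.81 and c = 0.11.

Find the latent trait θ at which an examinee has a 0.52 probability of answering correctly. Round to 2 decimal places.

0.70

P(θ) = c + (1 − c) · 1 / (1 + exp(−a(θ − b)))
Remove guessing floor: (0.52 − 0.11)/(1 − 0.11) = 0.4607
logit = ln(0.4607/0.5393) = -0.1576
θ = b + logit/(a) = 0.81 + (-0.1576)/1.5000 = 0.7049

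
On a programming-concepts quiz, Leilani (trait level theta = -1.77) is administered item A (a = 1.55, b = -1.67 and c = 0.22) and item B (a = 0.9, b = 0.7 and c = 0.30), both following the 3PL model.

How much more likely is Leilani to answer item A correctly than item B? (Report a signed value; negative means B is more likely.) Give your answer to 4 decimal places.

P(theta) = c + (1 − c) · 1 / (1 + exp(−a(theta − b)))
P_A = 0.5798
P_B = 0.3684
P_A − P_B = 0.2114

0.2114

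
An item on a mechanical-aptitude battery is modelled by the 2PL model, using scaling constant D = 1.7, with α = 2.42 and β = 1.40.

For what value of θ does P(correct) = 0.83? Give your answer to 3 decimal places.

P(θ) = 1 / (1 + exp(−D·α(θ − β)))
logit = ln(0.8300/0.1700) = 1.5856
θ = β + logit/(1.7·α) = 1.40 + 1.5856/4.1140 = 1.7854

1.785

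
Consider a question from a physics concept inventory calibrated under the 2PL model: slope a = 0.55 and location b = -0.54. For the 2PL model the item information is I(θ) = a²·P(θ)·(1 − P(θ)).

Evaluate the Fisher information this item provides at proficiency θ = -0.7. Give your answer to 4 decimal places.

0.0755

P = 1/(1+e^{0.0880}) = 0.4780
P(1−P) = 0.4780 × 0.5220 = 0.2495
I = a² × P(1−P) = 0.55² × 0.2495 = 0.07548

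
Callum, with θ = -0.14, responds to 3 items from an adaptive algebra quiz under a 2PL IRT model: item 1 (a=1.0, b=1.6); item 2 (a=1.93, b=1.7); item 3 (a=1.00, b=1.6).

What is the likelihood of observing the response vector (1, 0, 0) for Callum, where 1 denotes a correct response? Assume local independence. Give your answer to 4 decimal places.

P(θ) = 1 / (1 + exp(−a(θ − b)))
P_1 = 1/(1+e^{1.7400}) = 0.1493
P_2 = 1/(1+e^{3.5512}) = 0.0279
P_3 = 1/(1+e^{1.7400}) = 0.1493
L = P_1 × (1−P_2) × (1−P_3) = 0.1493 × 0.9721 × 0.8507 = 0.12348

0.1235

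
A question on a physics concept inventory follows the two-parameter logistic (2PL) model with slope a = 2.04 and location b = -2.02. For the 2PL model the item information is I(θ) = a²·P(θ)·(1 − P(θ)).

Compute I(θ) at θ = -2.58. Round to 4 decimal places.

P = 1/(1+e^{1.1424}) = 0.2419
P(1−P) = 0.2419 × 0.7581 = 0.1834
I = a² × P(1−P) = 2.04² × 0.1834 = 0.76313

0.7631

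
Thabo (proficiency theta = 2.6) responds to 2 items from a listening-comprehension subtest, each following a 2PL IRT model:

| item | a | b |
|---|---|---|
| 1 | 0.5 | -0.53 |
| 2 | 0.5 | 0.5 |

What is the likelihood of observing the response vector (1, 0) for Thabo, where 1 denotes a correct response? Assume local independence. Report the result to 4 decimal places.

P(theta) = 1 / (1 + exp(−a(theta − b)))
P_1 = 1/(1+e^{-1.5650}) = 0.8271
P_2 = 1/(1+e^{-1.0500}) = 0.7408
L = P_1 × (1−P_2) = 0.8271 × 0.2592 = 0.21440

0.2144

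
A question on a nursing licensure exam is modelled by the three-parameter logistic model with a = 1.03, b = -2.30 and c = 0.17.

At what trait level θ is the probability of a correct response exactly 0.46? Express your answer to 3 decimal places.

-2.904

P(θ) = c + (1 − c) · 1 / (1 + exp(−a(θ − b)))
Remove guessing floor: (0.46 − 0.17)/(1 − 0.17) = 0.3494
logit = ln(0.3494/0.6506) = -0.6217
θ = b + logit/(a) = -2.30 + (-0.6217)/1.0300 = -2.9036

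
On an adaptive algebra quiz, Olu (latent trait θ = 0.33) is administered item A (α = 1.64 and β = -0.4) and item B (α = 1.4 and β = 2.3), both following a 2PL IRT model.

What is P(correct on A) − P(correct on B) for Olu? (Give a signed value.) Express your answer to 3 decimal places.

P(θ) = 1 / (1 + exp(−α(θ − β)))
P_A = 0.7680
P_B = 0.0596
P_A − P_B = 0.7084

0.708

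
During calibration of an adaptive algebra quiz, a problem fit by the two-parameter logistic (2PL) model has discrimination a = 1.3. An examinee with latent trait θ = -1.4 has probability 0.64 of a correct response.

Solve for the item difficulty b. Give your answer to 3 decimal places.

-1.843

P(θ) = 1 / (1 + exp(−a(θ − b)))
logit(0.64) = ln(0.64/0.36) = 0.5754
b = θ − logit/(a) = -1.4 − 0.5754/1.3000 = -1.8426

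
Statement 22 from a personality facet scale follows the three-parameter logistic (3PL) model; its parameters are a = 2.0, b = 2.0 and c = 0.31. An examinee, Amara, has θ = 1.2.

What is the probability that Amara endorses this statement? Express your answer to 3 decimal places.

0.426

P(θ) = c + (1 − c) · 1 / (1 + exp(−a(θ − b)))
Exponent: 2.0 × (1.2 − 2.0) = -1.6000
1/(1 + e^{1.6000}) = 0.1680
P = 0.31 + 0.69 × 0.1680 = 0.4259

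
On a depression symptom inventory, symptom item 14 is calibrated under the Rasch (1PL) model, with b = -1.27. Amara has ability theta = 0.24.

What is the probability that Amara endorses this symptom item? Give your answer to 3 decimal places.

P(theta) = 1 / (1 + exp(−(theta − b)))
Exponent: (0.24 − (-1.27)) = 1.5100
1/(1 + e^{-1.5100}) = 0.8191
P = 0.8191

0.819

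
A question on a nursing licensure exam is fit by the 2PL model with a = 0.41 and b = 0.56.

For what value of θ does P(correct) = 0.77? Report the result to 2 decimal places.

P(θ) = 1 / (1 + exp(−a(θ − b)))
logit = ln(0.7700/0.2300) = 1.2083
θ = b + logit/(a) = 0.56 + 1.2083/0.4100 = 3.5071

3.51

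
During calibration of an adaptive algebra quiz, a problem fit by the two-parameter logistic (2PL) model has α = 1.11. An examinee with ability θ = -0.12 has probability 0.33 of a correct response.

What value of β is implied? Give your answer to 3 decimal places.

P(θ) = 1 / (1 + exp(−α(θ − β)))
logit(0.33) = ln(0.33/0.67) = -0.7082
β = θ − logit/(α) = -0.12 − (-0.7082)/1.1100 = 0.5180

0.518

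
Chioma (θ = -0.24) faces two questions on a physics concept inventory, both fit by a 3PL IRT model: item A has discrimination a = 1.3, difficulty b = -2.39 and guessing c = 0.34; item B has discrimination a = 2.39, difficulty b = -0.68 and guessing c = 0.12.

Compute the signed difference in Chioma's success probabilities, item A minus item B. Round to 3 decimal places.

P(θ) = c + (1 − c) · 1 / (1 + exp(−a(θ − b)))
P_A = 0.9620
P_B = 0.7722
P_A − P_B = 0.1898

0.190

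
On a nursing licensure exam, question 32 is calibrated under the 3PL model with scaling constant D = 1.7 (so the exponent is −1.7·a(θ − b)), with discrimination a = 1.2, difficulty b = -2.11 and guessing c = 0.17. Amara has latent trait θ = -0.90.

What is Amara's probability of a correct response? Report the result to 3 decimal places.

0.935

P(θ) = c + (1 − c) · 1 / (1 + exp(−D·a(θ − b)))
Exponent: 1.7 × 1.2 × (-0.90 − (-2.11)) = 2.4684
1/(1 + e^{-2.4684}) = 0.9219
P = 0.17 + 0.83 × 0.9219 = 0.9352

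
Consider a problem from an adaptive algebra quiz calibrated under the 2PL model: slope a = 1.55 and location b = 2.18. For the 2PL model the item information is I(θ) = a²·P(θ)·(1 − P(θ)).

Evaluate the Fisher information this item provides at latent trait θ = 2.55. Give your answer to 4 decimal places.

0.5538

P = 1/(1+e^{-0.5735}) = 0.6396
P(1−P) = 0.6396 × 0.3604 = 0.2305
I = a² × P(1−P) = 1.55² × 0.2305 = 0.55382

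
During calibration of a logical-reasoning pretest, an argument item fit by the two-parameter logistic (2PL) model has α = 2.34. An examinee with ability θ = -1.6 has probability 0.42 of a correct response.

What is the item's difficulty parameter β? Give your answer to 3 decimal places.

P(θ) = 1 / (1 + exp(−α(θ − β)))
logit(0.42) = ln(0.42/0.58) = -0.3228
β = θ − logit/(α) = -1.6 − (-0.3228)/2.3400 = -1.4621

-1.462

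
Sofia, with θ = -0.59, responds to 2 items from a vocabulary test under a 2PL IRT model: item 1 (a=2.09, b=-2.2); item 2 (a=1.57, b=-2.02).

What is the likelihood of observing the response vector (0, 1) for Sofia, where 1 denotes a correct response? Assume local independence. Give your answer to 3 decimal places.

P(θ) = 1 / (1 + exp(−a(θ − b)))
P_1 = 1/(1+e^{-3.3649}) = 0.9666
P_2 = 1/(1+e^{-2.2451}) = 0.9042
L = (1−P_1) × P_2 = 0.0334 × 0.9042 = 0.03021

0.030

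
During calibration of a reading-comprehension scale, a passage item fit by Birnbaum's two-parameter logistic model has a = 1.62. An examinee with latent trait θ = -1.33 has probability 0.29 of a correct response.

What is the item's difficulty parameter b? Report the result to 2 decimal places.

P(θ) = 1 / (1 + exp(−a(θ − b)))
logit(0.29) = ln(0.29/0.71) = -0.8954
b = θ − logit/(a) = -1.33 − (-0.8954)/1.6200 = -0.7773

-0.78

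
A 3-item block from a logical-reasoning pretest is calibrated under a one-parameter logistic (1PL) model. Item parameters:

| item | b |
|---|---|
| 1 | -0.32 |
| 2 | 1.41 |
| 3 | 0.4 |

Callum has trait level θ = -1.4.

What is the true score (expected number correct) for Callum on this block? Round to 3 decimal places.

P(θ) = 1 / (1 + exp(−(θ − b)))
P_1 = 1/(1+e^{1.0800}) = 0.2535
P_2 = 1/(1+e^{2.8100}) = 0.0568
P_3 = 1/(1+e^{1.8000}) = 0.1419
E[score] = 0.2535 + 0.0568 + 0.1419 = 0.4521

0.452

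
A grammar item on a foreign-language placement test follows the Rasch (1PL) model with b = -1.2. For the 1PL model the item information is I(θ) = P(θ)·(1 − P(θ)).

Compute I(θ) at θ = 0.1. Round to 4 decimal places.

0.1683

P = 1/(1+e^{-1.3000}) = 0.7858
P(1−P) = 0.7858 × 0.2142 = 0.1683
I = P(1−P) = 0.16830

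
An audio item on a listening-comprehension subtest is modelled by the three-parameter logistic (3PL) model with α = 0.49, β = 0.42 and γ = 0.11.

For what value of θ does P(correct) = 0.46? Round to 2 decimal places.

P(θ) = γ + (1 − γ) · 1 / (1 + exp(−α(θ − β)))
Remove guessing floor: (0.46 − 0.11)/(1 − 0.11) = 0.3933
logit = ln(0.3933/0.6067) = -0.4336
θ = β + logit/(α) = 0.42 + (-0.4336)/0.4900 = -0.4650

-0.46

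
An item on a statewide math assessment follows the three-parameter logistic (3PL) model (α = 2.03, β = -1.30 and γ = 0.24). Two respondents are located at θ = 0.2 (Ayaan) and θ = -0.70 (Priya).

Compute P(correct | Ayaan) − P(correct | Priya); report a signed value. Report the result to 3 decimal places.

P(θ) = γ + (1 − γ) · 1 / (1 + exp(−α(θ − β)))
P(Ayaan) = 0.9655  [exponent 3.0450]
P(Priya) = 0.8265  [exponent 1.2180]
Difference = 0.9655 − 0.8265 = 0.1390

0.139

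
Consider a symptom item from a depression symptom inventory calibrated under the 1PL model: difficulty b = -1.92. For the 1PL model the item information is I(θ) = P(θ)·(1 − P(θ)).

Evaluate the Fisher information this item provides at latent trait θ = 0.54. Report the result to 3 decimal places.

P = 1/(1+e^{-2.4600}) = 0.9213
P(1−P) = 0.9213 × 0.0787 = 0.0725
I = P(1−P) = 0.07252

0.073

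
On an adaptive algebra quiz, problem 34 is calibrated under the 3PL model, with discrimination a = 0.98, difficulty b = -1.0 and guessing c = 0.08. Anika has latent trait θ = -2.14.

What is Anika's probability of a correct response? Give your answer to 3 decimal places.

P(θ) = c + (1 − c) · 1 / (1 + exp(−a(θ − b)))
Exponent: 0.98 × (-2.14 − (-1.0)) = -1.1172
1/(1 + e^{1.1172}) = 0.2465
P = 0.08 + 0.92 × 0.2465 = 0.3068

0.307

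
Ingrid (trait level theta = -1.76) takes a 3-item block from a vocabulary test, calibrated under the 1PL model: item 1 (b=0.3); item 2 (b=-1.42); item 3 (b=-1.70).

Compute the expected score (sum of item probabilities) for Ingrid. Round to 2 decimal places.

P(theta) = 1 / (1 + exp(−(theta − b)))
P_1 = 1/(1+e^{2.0600}) = 0.1130
P_2 = 1/(1+e^{0.3400}) = 0.4158
P_3 = 1/(1+e^{0.0600}) = 0.4850
E[score] = 0.1130 + 0.4158 + 0.4850 = 1.0139

1.01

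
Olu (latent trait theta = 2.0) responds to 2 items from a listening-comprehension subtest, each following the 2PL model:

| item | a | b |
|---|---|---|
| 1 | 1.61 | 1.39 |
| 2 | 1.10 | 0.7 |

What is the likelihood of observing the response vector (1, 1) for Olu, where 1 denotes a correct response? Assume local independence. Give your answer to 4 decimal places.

0.5870

P(theta) = 1 / (1 + exp(−a(theta − b)))
P_1 = 1/(1+e^{-0.9821}) = 0.7275
P_2 = 1/(1+e^{-1.4300}) = 0.8069
L = P_1 × P_2 = 0.7275 × 0.8069 = 0.58704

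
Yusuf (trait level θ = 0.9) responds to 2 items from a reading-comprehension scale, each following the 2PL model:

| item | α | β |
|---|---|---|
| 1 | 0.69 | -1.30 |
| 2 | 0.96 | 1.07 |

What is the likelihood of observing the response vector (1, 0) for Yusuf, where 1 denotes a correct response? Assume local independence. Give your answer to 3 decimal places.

0.444

P(θ) = 1 / (1 + exp(−α(θ − β)))
P_1 = 1/(1+e^{-1.5180}) = 0.8202
P_2 = 1/(1+e^{0.1632}) = 0.4593
L = P_1 × (1−P_2) = 0.8202 × 0.5407 = 0.44351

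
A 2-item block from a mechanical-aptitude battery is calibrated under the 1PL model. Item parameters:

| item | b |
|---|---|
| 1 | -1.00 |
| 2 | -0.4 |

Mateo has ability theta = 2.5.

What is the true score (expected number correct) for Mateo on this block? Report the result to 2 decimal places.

1.92

P(theta) = 1 / (1 + exp(−(theta − b)))
P_1 = 1/(1+e^{-3.5000}) = 0.9707
P_2 = 1/(1+e^{-2.9000}) = 0.9478
E[score] = 0.9707 + 0.9478 = 1.9185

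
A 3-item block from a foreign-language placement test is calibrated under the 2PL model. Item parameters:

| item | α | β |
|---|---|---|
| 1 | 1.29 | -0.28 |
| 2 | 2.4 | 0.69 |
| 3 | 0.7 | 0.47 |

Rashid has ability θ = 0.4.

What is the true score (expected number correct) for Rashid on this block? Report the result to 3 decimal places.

1.527

P(θ) = 1 / (1 + exp(−α(θ − β)))
P_1 = 1/(1+e^{-0.8772}) = 0.7062
P_2 = 1/(1+e^{0.6960}) = 0.3327
P_3 = 1/(1+e^{0.0490}) = 0.4878
E[score] = 0.7062 + 0.3327 + 0.4878 = 1.5267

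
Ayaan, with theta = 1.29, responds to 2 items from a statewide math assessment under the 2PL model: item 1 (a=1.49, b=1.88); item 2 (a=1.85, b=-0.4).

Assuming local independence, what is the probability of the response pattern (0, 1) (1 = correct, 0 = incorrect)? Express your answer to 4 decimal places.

0.6769

P(theta) = 1 / (1 + exp(−a(theta − b)))
P_1 = 1/(1+e^{0.8791}) = 0.2934
P_2 = 1/(1+e^{-3.1265}) = 0.9580
L = (1−P_1) × P_2 = 0.7066 × 0.9580 = 0.67694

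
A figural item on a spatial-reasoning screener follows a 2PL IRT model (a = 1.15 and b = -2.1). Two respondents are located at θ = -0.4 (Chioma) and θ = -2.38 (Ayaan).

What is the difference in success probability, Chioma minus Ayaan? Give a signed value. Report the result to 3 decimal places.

P(θ) = 1 / (1 + exp(−a(θ − b)))
P(Chioma) = 0.8760  [exponent 1.9550]
P(Ayaan) = 0.4202  [exponent -0.3220]
Difference = 0.8760 − 0.4202 = 0.4558

0.456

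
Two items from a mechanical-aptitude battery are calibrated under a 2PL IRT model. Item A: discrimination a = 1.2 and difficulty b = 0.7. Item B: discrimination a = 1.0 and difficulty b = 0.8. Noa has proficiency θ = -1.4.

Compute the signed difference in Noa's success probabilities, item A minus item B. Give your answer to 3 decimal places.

-0.025

P(θ) = 1 / (1 + exp(−a(θ − b)))
P_A = 0.0745
P_B = 0.0998
P_A − P_B = -0.0253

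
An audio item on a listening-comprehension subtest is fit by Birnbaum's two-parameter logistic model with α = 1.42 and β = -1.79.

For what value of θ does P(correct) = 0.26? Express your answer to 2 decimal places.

P(θ) = 1 / (1 + exp(−α(θ − β)))
logit = ln(0.2600/0.7400) = -1.0460
θ = β + logit/(α) = -1.79 + (-1.0460)/1.4200 = -2.5266

-2.53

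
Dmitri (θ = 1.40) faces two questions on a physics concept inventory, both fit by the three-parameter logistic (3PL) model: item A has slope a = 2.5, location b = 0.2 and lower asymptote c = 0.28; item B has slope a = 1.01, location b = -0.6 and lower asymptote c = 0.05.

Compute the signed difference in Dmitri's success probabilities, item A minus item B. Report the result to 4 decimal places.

P(θ) = c + (1 − c) · 1 / (1 + exp(−a(θ − b)))
P_A = 0.9659
P_B = 0.8887
P_A − P_B = 0.0771

0.0771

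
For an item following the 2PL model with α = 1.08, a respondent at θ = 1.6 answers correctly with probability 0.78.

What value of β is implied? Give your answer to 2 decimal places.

0.43

P(θ) = 1 / (1 + exp(−α(θ − β)))
logit(0.78) = ln(0.78/0.22) = 1.2657
β = θ − logit/(α) = 1.6 − 1.2657/1.0800 = 0.4281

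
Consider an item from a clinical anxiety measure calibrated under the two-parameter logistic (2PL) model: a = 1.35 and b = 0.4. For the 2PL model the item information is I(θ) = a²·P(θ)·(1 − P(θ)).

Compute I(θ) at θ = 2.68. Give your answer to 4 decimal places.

P = 1/(1+e^{-3.0780}) = 0.9560
P(1−P) = 0.9560 × 0.0440 = 0.0421
I = a² × P(1−P) = 1.35² × 0.0421 = 0.07670

0.0767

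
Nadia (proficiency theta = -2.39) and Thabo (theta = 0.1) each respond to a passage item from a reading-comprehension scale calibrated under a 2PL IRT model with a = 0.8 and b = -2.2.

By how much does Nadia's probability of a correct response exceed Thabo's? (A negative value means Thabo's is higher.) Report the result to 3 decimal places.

-0.401

P(theta) = 1 / (1 + exp(−a(theta − b)))
P(Nadia) = 0.4621  [exponent -0.1520]
P(Thabo) = 0.8629  [exponent 1.8400]
Difference = 0.4621 − 0.8629 = -0.4009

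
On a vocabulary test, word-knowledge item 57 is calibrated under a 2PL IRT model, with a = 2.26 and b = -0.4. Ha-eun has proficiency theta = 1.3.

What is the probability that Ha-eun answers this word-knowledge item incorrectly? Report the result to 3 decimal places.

0.021

P(theta) = 1 / (1 + exp(−a(theta − b)))
Exponent: 2.26 × (1.3 − (-0.4)) = 3.8420
1/(1 + e^{-3.8420}) = 0.9790
P(incorrect) = 1 − 0.9790 = 0.0210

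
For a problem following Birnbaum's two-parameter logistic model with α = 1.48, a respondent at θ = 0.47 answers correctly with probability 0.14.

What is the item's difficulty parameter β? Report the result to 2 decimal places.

1.70

P(θ) = 1 / (1 + exp(−α(θ − β)))
logit(0.14) = ln(0.14/0.86) = -1.8153
β = θ − logit/(α) = 0.47 − (-1.8153)/1.4800 = 1.6965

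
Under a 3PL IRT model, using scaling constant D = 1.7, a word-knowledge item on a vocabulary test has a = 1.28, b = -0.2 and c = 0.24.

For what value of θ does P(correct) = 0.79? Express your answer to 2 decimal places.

0.24

P(θ) = c + (1 − c) · 1 / (1 + exp(−D·a(θ − b)))
Remove guessing floor: (0.79 − 0.24)/(1 − 0.24) = 0.7237
logit = ln(0.7237/0.2763) = 0.9628
θ = b + logit/(1.7·a) = -0.2 + 0.9628/2.1760 = 0.2425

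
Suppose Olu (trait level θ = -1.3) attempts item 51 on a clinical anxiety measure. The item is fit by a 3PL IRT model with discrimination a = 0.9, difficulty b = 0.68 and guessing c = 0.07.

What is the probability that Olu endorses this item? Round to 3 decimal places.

P(θ) = c + (1 − c) · 1 / (1 + exp(−a(θ − b)))
Exponent: 0.9 × (-1.3 − 0.68) = -1.7820
1/(1 + e^{1.7820}) = 0.1441
P = 0.07 + 0.93 × 0.1441 = 0.2040

0.204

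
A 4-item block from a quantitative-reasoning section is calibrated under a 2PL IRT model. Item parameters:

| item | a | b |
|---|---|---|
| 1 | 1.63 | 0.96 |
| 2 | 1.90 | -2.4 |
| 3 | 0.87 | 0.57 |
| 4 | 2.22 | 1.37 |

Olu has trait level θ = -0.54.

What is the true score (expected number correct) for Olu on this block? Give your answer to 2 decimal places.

1.34

P(θ) = 1 / (1 + exp(−a(θ − b)))
P_1 = 1/(1+e^{2.4450}) = 0.0798
P_2 = 1/(1+e^{-3.5340}) = 0.9716
P_3 = 1/(1+e^{0.9657}) = 0.2757
P_4 = 1/(1+e^{4.2402}) = 0.0142
E[score] = 0.0798 + 0.9716 + 0.2757 + 0.0142 = 1.3414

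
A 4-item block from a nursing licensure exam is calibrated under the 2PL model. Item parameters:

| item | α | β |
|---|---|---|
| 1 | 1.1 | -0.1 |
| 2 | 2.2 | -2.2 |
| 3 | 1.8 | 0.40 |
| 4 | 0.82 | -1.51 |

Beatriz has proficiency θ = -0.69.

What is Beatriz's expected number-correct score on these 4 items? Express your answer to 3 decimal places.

P(θ) = 1 / (1 + exp(−α(θ − β)))
P_1 = 1/(1+e^{0.6490}) = 0.3432
P_2 = 1/(1+e^{-3.3220}) = 0.9652
P_3 = 1/(1+e^{1.9620}) = 0.1233
P_4 = 1/(1+e^{-0.6724}) = 0.6620
E[score] = 0.3432 + 0.9652 + 0.1233 + 0.6620 = 2.0937

2.094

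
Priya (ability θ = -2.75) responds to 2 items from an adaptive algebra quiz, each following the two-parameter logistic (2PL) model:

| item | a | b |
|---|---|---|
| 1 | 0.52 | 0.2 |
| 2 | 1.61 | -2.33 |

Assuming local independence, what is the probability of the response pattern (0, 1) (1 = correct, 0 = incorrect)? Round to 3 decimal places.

P(θ) = 1 / (1 + exp(−a(θ − b)))
P_1 = 1/(1+e^{1.5340}) = 0.1774
P_2 = 1/(1+e^{0.6762}) = 0.3371
L = (1−P_1) × P_2 = 0.8226 × 0.3371 = 0.27730

0.277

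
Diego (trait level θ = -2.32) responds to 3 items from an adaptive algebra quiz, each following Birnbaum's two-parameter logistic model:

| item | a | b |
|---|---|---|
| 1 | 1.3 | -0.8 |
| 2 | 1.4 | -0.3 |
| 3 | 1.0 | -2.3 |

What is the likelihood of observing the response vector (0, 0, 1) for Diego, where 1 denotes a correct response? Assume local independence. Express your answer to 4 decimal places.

P(θ) = 1 / (1 + exp(−a(θ − b)))
P_1 = 1/(1+e^{1.9760}) = 0.1217
P_2 = 1/(1+e^{2.8280}) = 0.0558
P_3 = 1/(1+e^{0.0200}) = 0.4950
L = (1−P_1) × (1−P_2) × P_3 = 0.8783 × 0.9442 × 0.4950 = 0.41046

0.4105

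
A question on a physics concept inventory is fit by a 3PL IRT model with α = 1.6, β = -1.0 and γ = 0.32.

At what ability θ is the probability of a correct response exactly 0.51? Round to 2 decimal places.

P(θ) = γ + (1 − γ) · 1 / (1 + exp(−α(θ − β)))
Remove guessing floor: (0.51 − 0.32)/(1 − 0.32) = 0.2794
logit = ln(0.2794/0.7206) = -0.9474
θ = β + logit/(α) = -1.0 + (-0.9474)/1.6000 = -1.5921

-1.59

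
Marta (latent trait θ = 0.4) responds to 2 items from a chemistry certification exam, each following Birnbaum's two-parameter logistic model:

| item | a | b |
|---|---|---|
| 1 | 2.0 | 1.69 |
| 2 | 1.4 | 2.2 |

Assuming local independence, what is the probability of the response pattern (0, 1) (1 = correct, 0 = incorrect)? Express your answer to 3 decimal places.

0.069

P(θ) = 1 / (1 + exp(−a(θ − b)))
P_1 = 1/(1+e^{2.5800}) = 0.0704
P_2 = 1/(1+e^{2.5200}) = 0.0745
L = (1−P_1) × P_2 = 0.9296 × 0.0745 = 0.06922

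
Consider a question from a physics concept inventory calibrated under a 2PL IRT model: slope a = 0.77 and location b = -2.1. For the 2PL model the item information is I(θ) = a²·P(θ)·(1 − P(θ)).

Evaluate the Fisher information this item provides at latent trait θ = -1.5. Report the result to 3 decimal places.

0.141

P = 1/(1+e^{-0.4620}) = 0.6135
P(1−P) = 0.6135 × 0.3865 = 0.2371
I = a² × P(1−P) = 0.77² × 0.2371 = 0.14059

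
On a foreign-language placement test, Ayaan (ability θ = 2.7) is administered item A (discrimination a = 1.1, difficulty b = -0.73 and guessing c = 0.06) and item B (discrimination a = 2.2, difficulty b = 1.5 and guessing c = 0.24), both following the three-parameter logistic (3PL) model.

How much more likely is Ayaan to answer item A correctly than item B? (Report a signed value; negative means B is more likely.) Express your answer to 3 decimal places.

0.030

P(θ) = c + (1 − c) · 1 / (1 + exp(−a(θ − b)))
P_A = 0.9789
P_B = 0.9494
P_A − P_B = 0.0295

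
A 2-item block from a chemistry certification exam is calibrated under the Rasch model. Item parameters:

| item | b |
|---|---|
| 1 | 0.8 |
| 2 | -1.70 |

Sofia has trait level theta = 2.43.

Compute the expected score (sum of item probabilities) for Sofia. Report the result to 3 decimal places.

P(theta) = 1 / (1 + exp(−(theta − b)))
P_1 = 1/(1+e^{-1.6300}) = 0.8362
P_2 = 1/(1+e^{-4.1300}) = 0.9842
E[score] = 0.8362 + 0.9842 = 1.8203

1.820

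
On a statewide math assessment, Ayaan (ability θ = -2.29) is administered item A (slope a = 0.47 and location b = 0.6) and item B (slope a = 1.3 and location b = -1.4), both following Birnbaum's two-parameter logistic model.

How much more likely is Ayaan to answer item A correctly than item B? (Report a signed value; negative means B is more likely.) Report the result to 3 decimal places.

P(θ) = 1 / (1 + exp(−a(θ − b)))
P_A = 0.2045
P_B = 0.2392
P_A − P_B = -0.0347

-0.035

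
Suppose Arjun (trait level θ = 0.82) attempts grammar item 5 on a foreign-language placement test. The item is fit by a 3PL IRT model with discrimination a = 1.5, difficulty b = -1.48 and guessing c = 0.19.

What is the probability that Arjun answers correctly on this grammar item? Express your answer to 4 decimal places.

P(θ) = c + (1 − c) · 1 / (1 + exp(−a(θ − b)))
Exponent: 1.5 × (0.82 − (-1.48)) = 3.4500
1/(1 + e^{-3.4500}) = 0.9692
P = 0.19 + 0.81 × 0.9692 = 0.9751

0.9751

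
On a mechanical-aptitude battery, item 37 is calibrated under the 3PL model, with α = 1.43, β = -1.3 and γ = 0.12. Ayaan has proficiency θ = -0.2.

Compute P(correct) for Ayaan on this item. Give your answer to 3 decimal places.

P(θ) = γ + (1 − γ) · 1 / (1 + exp(−α(θ − β)))
Exponent: 1.43 × (-0.2 − (-1.3)) = 1.5730
1/(1 + e^{-1.5730}) = 0.8282
P = 0.12 + 0.88 × 0.8282 = 0.8488

0.849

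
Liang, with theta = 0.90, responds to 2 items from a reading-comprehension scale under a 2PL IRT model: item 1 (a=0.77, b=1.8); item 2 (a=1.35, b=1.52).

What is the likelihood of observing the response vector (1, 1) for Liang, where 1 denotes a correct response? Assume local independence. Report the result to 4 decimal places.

P(theta) = 1 / (1 + exp(−a(theta − b)))
P_1 = 1/(1+e^{0.6930}) = 0.3334
P_2 = 1/(1+e^{0.8370}) = 0.3022
L = P_1 × P_2 = 0.3334 × 0.3022 = 0.10073

0.1007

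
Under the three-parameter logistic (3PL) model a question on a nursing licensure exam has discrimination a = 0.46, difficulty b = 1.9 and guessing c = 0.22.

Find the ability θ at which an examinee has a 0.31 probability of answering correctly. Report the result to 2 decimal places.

-2.53

P(θ) = c + (1 − c) · 1 / (1 + exp(−a(θ − b)))
Remove guessing floor: (0.31 − 0.22)/(1 − 0.22) = 0.1154
logit = ln(0.1154/0.8846) = -2.0369
θ = b + logit/(a) = 1.9 + (-2.0369)/0.4600 = -2.5280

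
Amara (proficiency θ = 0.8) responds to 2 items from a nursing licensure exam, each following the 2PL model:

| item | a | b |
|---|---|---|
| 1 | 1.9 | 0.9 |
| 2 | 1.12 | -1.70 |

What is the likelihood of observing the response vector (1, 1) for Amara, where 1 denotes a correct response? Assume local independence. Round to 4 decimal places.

P(θ) = 1 / (1 + exp(−a(θ − b)))
P_1 = 1/(1+e^{0.1900}) = 0.4526
P_2 = 1/(1+e^{-2.8000}) = 0.9427
L = P_1 × P_2 = 0.4526 × 0.9427 = 0.42670

0.4267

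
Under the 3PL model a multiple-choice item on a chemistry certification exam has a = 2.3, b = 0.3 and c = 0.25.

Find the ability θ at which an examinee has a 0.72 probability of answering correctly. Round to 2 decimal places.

0.53

P(θ) = c + (1 − c) · 1 / (1 + exp(−a(θ − b)))
Remove guessing floor: (0.72 − 0.25)/(1 − 0.25) = 0.6267
logit = ln(0.6267/0.3733) = 0.5179
θ = b + logit/(a) = 0.3 + 0.5179/2.3000 = 0.5252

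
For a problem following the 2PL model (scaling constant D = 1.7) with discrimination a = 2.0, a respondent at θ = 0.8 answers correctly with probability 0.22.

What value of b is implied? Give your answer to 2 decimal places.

P(θ) = 1 / (1 + exp(−D·a(θ − b)))
logit(0.22) = ln(0.22/0.78) = -1.2657
b = θ − logit/(1.7·a) = 0.8 − (-1.2657)/3.4000 = 1.1723

1.17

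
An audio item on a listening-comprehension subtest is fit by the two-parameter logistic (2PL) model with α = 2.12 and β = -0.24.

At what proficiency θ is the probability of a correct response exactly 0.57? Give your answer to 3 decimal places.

P(θ) = 1 / (1 + exp(−α(θ − β)))
logit = ln(0.5700/0.4300) = 0.2819
θ = β + logit/(α) = -0.24 + 0.2819/2.1200 = -0.1071

-0.107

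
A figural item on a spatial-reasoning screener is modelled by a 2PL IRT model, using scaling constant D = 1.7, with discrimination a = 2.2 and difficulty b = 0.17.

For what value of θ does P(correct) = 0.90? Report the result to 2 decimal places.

P(θ) = 1 / (1 + exp(−D·a(θ − b)))
logit = ln(0.9000/0.1000) = 2.1972
θ = b + logit/(1.7·a) = 0.17 + 2.1972/3.7400 = 0.7575

0.76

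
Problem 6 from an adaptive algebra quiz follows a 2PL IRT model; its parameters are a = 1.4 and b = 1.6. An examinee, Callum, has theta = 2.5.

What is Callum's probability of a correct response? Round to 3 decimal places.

0.779

P(theta) = 1 / (1 + exp(−a(theta − b)))
Exponent: 1.4 × (2.5 − 1.6) = 1.2600
1/(1 + e^{-1.2600}) = 0.7790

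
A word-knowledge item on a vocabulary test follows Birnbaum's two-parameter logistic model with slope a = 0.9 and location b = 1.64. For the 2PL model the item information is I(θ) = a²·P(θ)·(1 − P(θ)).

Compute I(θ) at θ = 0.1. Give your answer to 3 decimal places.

0.130

P = 1/(1+e^{1.3860}) = 0.2000
P(1−P) = 0.2000 × 0.8000 = 0.1600
I = a² × P(1−P) = 0.9² × 0.1600 = 0.12962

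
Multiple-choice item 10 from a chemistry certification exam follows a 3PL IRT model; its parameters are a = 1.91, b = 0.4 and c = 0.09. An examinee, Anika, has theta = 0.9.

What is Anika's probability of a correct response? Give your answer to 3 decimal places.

P(theta) = c + (1 − c) · 1 / (1 + exp(−a(theta − b)))
Exponent: 1.91 × (0.9 − 0.4) = 0.9550
1/(1 + e^{-0.9550}) = 0.7221
P = 0.09 + 0.91 × 0.7221 = 0.7471

0.747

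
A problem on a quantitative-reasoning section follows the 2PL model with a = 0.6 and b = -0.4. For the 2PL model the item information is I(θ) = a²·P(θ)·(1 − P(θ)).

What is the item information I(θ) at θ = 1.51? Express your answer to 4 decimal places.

0.0659

P = 1/(1+e^{-1.1460}) = 0.7588
P(1−P) = 0.7588 × 0.2412 = 0.1830
I = a² × P(1−P) = 0.6² × 0.1830 = 0.06589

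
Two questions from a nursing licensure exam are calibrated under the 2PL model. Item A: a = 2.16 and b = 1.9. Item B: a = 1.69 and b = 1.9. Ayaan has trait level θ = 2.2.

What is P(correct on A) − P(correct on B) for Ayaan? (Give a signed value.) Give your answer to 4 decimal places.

0.0325

P(θ) = 1 / (1 + exp(−a(θ − b)))
P_A = 0.6566
P_B = 0.6241
P_A − P_B = 0.0325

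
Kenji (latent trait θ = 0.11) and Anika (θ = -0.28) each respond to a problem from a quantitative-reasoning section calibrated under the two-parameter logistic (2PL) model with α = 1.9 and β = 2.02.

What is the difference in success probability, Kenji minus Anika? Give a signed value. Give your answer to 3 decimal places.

0.013

P(θ) = 1 / (1 + exp(−α(θ − β)))
P(Kenji) = 0.0259  [exponent -3.6290]
P(Anika) = 0.0125  [exponent -4.3700]
Difference = 0.0259 − 0.0125 = 0.0134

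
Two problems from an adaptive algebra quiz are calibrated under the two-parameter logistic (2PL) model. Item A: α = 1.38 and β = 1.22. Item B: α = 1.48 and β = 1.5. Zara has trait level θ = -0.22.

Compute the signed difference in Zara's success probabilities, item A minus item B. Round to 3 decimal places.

0.048

P(θ) = 1 / (1 + exp(−α(θ − β)))
P_A = 0.1206
P_B = 0.0727
P_A − P_B = 0.0478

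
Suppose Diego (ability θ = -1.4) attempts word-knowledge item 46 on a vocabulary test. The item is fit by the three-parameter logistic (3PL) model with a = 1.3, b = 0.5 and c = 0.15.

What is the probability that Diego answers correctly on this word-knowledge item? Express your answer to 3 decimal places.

0.216

P(θ) = c + (1 − c) · 1 / (1 + exp(−a(θ − b)))
Exponent: 1.3 × (-1.4 − 0.5) = -2.4700
1/(1 + e^{2.4700}) = 0.0780
P = 0.15 + 0.85 × 0.0780 = 0.2163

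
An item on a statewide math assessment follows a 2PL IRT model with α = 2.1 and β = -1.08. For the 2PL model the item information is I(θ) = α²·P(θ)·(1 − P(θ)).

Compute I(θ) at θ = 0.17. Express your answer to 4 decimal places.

P = 1/(1+e^{-2.6250}) = 0.9325
P(1−P) = 0.9325 × 0.0675 = 0.0630
I = α² × P(1−P) = 2.1² × 0.0630 = 0.27776

0.2778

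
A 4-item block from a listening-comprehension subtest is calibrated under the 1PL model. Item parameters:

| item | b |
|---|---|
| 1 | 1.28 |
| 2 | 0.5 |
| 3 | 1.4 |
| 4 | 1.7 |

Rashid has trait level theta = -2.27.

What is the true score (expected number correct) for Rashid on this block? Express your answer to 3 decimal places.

P(theta) = 1 / (1 + exp(−(theta − b)))
P_1 = 1/(1+e^{3.5500}) = 0.0279
P_2 = 1/(1+e^{2.7700}) = 0.0590
P_3 = 1/(1+e^{3.6700}) = 0.0248
P_4 = 1/(1+e^{3.9700}) = 0.0185
E[score] = 0.0279 + 0.0590 + 0.0248 + 0.0185 = 0.1303

0.130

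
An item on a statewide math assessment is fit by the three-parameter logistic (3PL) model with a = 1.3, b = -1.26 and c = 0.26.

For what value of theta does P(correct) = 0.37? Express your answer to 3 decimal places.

P(theta) = c + (1 − c) · 1 / (1 + exp(−a(theta − b)))
Remove guessing floor: (0.37 − 0.26)/(1 − 0.26) = 0.1486
logit = ln(0.1486/0.8514) = -1.7452
theta = b + logit/(a) = -1.26 + (-1.7452)/1.3000 = -2.6025

-2.602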